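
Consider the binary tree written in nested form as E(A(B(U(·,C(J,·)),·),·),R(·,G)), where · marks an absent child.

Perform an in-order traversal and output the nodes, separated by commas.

In-order visits the left subtree, then the node, then the right subtree.
At E: go left to A.
  At A: go left to B.
    At B: go left to U.
      At U: no left child.
      Visit U.
      At U: go right to C.
        At C: go left to J.
          J is a leaf — visit J.
        Visit C.
        At C: no right child.
    Visit B.
    At B: no right child.
  Visit A.
  At A: no right child.
Visit E.
At E: go right to R.
  At R: no left child.
  Visit R.
  At R: go right to G.
    G is a leaf — visit G.

U, J, C, B, A, E, R, G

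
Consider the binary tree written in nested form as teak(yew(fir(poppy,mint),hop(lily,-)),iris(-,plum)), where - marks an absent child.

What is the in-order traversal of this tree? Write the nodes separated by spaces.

poppy fir mint yew lily hop teak iris plum

In-order visits the left subtree, then the node, then the right subtree.
At teak: go left to yew.
  At yew: go left to fir.
    At fir: go left to poppy.
      poppy is a leaf — visit poppy.
    Visit fir.
    At fir: go right to mint.
      mint is a leaf — visit mint.
  Visit yew.
  At yew: go right to hop.
    At hop: go left to lily.
      lily is a leaf — visit lily.
    Visit hop.
    At hop: no right child.
Visit teak.
At teak: go right to iris.
  At iris: no left child.
  Visit iris.
  At iris: go right to plum.
    plum is a leaf — visit plum.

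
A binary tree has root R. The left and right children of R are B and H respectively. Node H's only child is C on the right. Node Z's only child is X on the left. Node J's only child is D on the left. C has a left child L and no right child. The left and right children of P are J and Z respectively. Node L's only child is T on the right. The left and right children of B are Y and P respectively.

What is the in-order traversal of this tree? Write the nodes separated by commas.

Y, B, D, J, P, X, Z, R, H, L, T, C

In-order visits the left subtree, then the node, then the right subtree.
At R: go left to B.
  At B: go left to Y.
    Y is a leaf — visit Y.
  Visit B.
  At B: go right to P.
    At P: go left to J.
      At J: go left to D.
        D is a leaf — visit D.
      Visit J.
      At J: no right child.
    Visit P.
    At P: go right to Z.
      At Z: go left to X.
        X is a leaf — visit X.
      Visit Z.
      At Z: no right child.
Visit R.
At R: go right to H.
  At H: no left child.
  Visit H.
  At H: go right to C.
    At C: go left to L.
      At L: no left child.
      Visit L.
      At L: go right to T.
        T is a leaf — visit T.
    Visit C.
    At C: no right child.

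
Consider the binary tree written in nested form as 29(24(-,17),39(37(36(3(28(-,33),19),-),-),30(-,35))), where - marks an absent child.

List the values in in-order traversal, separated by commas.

In-order visits the left subtree, then the node, then the right subtree.
At 29: go left to 24.
  At 24: no left child.
  Visit 24.
  At 24: go right to 17.
    17 is a leaf — visit 17.
Visit 29.
At 29: go right to 39.
  At 39: go left to 37.
    At 37: go left to 36.
      At 36: go left to 3.
        At 3: go left to 28.
          At 28: no left child.
          Visit 28.
          At 28: go right to 33.
            33 is a leaf — visit 33.
        Visit 3.
        At 3: go right to 19.
          19 is a leaf — visit 19.
      Visit 36.
      At 36: no right child.
    Visit 37.
    At 37: no right child.
  Visit 39.
  At 39: go right to 30.
    At 30: no left child.
    Visit 30.
    At 30: go right to 35.
      35 is a leaf — visit 35.

24, 17, 29, 28, 33, 3, 19, 36, 37, 39, 30, 35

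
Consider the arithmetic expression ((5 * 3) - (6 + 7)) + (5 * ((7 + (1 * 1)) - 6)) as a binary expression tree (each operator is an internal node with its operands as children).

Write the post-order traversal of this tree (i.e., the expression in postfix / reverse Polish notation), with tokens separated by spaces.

5 3 * 6 7 + - 5 7 1 1 * + 6 - * +

Post-order on an expression tree gives postfix notation: for each operator, emit left operand, right operand, then the operator.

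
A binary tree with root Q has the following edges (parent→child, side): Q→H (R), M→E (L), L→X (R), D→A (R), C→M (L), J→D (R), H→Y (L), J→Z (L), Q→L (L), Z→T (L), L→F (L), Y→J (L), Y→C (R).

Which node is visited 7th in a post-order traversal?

Post-order visits the left subtree, then the right subtree, then the node.
At Q: go left to L.
  At L: go left to F.
    F is a leaf — visit F.
  At L: go right to X.
    X is a leaf — visit X.
  Visit L.
At Q: go right to H.
  At H: go left to Y.
    At Y: go left to J.
      At J: go left to Z.
        At Z: go left to T.
          T is a leaf — visit T.
        At Z: no right child.
        Visit Z.
      At J: go right to D.
        At D: no left child.
        At D: go right to A.
          A is a leaf — visit A.
        Visit D.
      Visit J.
    At Y: go right to C.
      At C: go left to M.
        At M: go left to E.
          E is a leaf — visit E.
        At M: no right child.
        Visit M.
      At C: no right child.
      Visit C.
    Visit Y.
  At H: no right child.
  Visit H.
Visit Q.
Full post-order sequence: F, X, L, T, Z, A, D, J, E, M, C, Y, H, Q.

D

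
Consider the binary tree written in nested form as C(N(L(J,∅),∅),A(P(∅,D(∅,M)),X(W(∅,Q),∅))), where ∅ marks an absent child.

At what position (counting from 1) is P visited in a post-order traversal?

6

Post-order visits the left subtree, then the right subtree, then the node.
At C: go left to N.
  At N: go left to L.
    At L: go left to J.
      J is a leaf — visit J.
    At L: no right child.
    Visit L.
  At N: no right child.
  Visit N.
At C: go right to A.
  At A: go left to P.
    At P: no left child.
    At P: go right to D.
      At D: no left child.
      At D: go right to M.
        M is a leaf — visit M.
      Visit D.
    Visit P.
  At A: go right to X.
    At X: go left to W.
      At W: no left child.
      At W: go right to Q.
        Q is a leaf — visit Q.
      Visit W.
    At X: no right child.
    Visit X.
  Visit A.
Visit C.
Full post-order sequence: J, L, N, M, D, P, Q, W, X, A, C.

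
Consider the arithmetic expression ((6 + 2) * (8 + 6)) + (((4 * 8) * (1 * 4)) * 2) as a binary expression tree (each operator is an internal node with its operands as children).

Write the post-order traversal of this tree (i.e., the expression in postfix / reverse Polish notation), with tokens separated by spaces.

6 2 + 8 6 + * 4 8 * 1 4 * * 2 * +

Post-order on an expression tree gives postfix notation: for each operator, emit left operand, right operand, then the operator.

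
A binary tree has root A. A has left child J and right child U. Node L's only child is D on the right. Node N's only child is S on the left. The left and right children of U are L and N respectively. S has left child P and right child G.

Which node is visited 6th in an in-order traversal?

P

In-order visits the left subtree, then the node, then the right subtree.
At A: go left to J.
  J is a leaf — visit J.
Visit A.
At A: go right to U.
  At U: go left to L.
    At L: no left child.
    Visit L.
    At L: go right to D.
      D is a leaf — visit D.
  Visit U.
  At U: go right to N.
    At N: go left to S.
      At S: go left to P.
        P is a leaf — visit P.
      Visit S.
      At S: go right to G.
        G is a leaf — visit G.
    Visit N.
    At N: no right child.
Full in-order sequence: J, A, L, D, U, P, S, G, N.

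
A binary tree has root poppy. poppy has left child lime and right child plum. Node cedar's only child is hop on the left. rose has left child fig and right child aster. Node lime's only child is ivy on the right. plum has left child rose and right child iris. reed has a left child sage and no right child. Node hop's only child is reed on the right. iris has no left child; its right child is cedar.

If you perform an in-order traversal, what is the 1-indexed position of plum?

7

In-order visits the left subtree, then the node, then the right subtree.
At poppy: go left to lime.
  At lime: no left child.
  Visit lime.
  At lime: go right to ivy.
    ivy is a leaf — visit ivy.
Visit poppy.
At poppy: go right to plum.
  At plum: go left to rose.
    At rose: go left to fig.
      fig is a leaf — visit fig.
    Visit rose.
    At rose: go right to aster.
      aster is a leaf — visit aster.
  Visit plum.
  At plum: go right to iris.
    At iris: no left child.
    Visit iris.
    At iris: go right to cedar.
      At cedar: go left to hop.
        At hop: no left child.
        Visit hop.
        At hop: go right to reed.
          At reed: go left to sage.
            sage is a leaf — visit sage.
          Visit reed.
          At reed: no right child.
      Visit cedar.
      At cedar: no right child.
Full in-order sequence: lime, ivy, poppy, fig, rose, aster, plum, iris, hop, sage, reed, cedar.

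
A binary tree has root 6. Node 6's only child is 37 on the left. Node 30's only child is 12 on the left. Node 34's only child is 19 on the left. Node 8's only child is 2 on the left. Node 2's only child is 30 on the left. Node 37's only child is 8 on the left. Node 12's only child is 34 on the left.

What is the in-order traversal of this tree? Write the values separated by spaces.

In-order visits the left subtree, then the node, then the right subtree.
At 6: go left to 37.
  At 37: go left to 8.
    At 8: go left to 2.
      At 2: go left to 30.
        At 30: go left to 12.
          At 12: go left to 34.
            At 34: go left to 19.
              19 is a leaf — visit 19.
            Visit 34.
            At 34: no right child.
          Visit 12.
          At 12: no right child.
        Visit 30.
        At 30: no right child.
      Visit 2.
      At 2: no right child.
    Visit 8.
    At 8: no right child.
  Visit 37.
  At 37: no right child.
Visit 6.
At 6: no right child.

19 34 12 30 2 8 37 6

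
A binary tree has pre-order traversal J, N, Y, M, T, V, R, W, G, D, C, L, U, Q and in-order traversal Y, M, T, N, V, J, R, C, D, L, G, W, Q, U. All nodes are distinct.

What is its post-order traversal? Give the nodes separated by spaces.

T M Y V N C L D G Q U W R J

The first element of pre-order is the root; it splits in-order into left and right subtrees.
Root J: left subtree has 5 nodes {Y, M, T, N, V}, right has 8 {R, C, D, L, G, W, Q, U}.
  Root N: left subtree has 3 nodes {Y, M, T}, right has 1 {V}.
    Root Y: left subtree has 0 nodes { }, right has 2 {M, T}.
      Root M: left subtree has 0 nodes { }, right has 1 {T}.
  Root R: left subtree has 0 nodes { }, right has 7 {C, D, L, G, W, Q, U}.
    Root W: left subtree has 4 nodes {C, D, L, G}, right has 2 {Q, U}.
      Root G: left subtree has 3 nodes {C, D, L}, right has 0 { }.
        Root D: left subtree has 1 node {C}, right has 1 {L}.
      Root U: left subtree has 1 node {Q}, right has 0 { }.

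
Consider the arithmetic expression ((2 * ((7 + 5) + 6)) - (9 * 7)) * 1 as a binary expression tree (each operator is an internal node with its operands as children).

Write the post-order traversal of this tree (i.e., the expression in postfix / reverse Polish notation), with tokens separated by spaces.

2 7 5 + 6 + * 9 7 * - 1 *

Post-order on an expression tree gives postfix notation: for each operator, emit left operand, right operand, then the operator.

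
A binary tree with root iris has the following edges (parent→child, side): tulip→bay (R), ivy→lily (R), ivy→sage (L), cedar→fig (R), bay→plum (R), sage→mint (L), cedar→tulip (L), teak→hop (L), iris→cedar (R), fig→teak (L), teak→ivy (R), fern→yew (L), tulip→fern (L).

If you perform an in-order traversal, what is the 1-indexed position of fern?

In-order visits the left subtree, then the node, then the right subtree.
At iris: no left child.
Visit iris.
At iris: go right to cedar.
  At cedar: go left to tulip.
    At tulip: go left to fern.
      At fern: go left to yew.
        yew is a leaf — visit yew.
      Visit fern.
      At fern: no right child.
    Visit tulip.
    At tulip: go right to bay.
      At bay: no left child.
      Visit bay.
      At bay: go right to plum.
        plum is a leaf — visit plum.
  Visit cedar.
  At cedar: go right to fig.
    At fig: go left to teak.
      At teak: go left to hop.
        hop is a leaf — visit hop.
      Visit teak.
      At teak: go right to ivy.
        At ivy: go left to sage.
          At sage: go left to mint.
            mint is a leaf — visit mint.
          Visit sage.
          At sage: no right child.
        Visit ivy.
        At ivy: go right to lily.
          lily is a leaf — visit lily.
    Visit fig.
    At fig: no right child.
Full in-order sequence: iris, yew, fern, tulip, bay, plum, cedar, hop, teak, mint, sage, ivy, lily, fig.

3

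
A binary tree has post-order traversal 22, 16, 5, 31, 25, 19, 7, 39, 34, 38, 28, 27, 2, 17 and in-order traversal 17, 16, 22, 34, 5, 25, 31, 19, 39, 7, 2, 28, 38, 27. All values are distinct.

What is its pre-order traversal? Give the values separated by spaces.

The last element of post-order is the root; it splits in-order into left and right subtrees.
Root 17: left subtree has 0 nodes { }, right has 13 {16, 22, 34, 5, 25, 31, 19, 39, 7, 2, 28, 38, 27}.
  Root 2: left subtree has 9 nodes {16, 22, 34, 5, 25, 31, 19, 39, 7}, right has 3 {28, 38, 27}.
    Root 34: left subtree has 2 nodes {16, 22}, right has 6 {5, 25, 31, 19, 39, 7}.
      Root 16: left subtree has 0 nodes { }, right has 1 {22}.
      Root 39: left subtree has 4 nodes {5, 25, 31, 19}, right has 1 {7}.
        Root 19: left subtree has 3 nodes {5, 25, 31}, right has 0 { }.
          Root 25: left subtree has 1 node {5}, right has 1 {31}.
    Root 27: left subtree has 2 nodes {28, 38}, right has 0 { }.
      Root 28: left subtree has 0 nodes { }, right has 1 {38}.

17 2 34 16 22 39 19 25 5 31 7 27 28 38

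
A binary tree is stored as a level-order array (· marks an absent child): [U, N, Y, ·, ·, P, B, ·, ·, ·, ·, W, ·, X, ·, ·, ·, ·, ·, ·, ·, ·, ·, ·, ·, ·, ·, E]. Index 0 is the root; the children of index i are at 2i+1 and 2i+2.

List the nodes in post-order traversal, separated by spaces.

N W P E X B Y U

Post-order visits the left subtree, then the right subtree, then the node.
At U: go left to N.
  N is a leaf — visit N.
At U: go right to Y.
  At Y: go left to P.
    At P: go left to W.
      W is a leaf — visit W.
    At P: no right child.
    Visit P.
  At Y: go right to B.
    At B: go left to X.
      At X: go left to E.
        E is a leaf — visit E.
      At X: no right child.
      Visit X.
    At B: no right child.
    Visit B.
  Visit Y.
Visit U.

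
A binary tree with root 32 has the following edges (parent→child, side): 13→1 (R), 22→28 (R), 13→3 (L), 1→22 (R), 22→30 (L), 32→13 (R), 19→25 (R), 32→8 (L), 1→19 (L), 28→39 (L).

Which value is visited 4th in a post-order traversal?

19

Post-order visits the left subtree, then the right subtree, then the node.
At 32: go left to 8.
  8 is a leaf — visit 8.
At 32: go right to 13.
  At 13: go left to 3.
    3 is a leaf — visit 3.
  At 13: go right to 1.
    At 1: go left to 19.
      At 19: no left child.
      At 19: go right to 25.
        25 is a leaf — visit 25.
      Visit 19.
    At 1: go right to 22.
      At 22: go left to 30.
        30 is a leaf — visit 30.
      At 22: go right to 28.
        At 28: go left to 39.
          39 is a leaf — visit 39.
        At 28: no right child.
        Visit 28.
      Visit 22.
    Visit 1.
  Visit 13.
Visit 32.
Full post-order sequence: 8, 3, 25, 19, 30, 39, 28, 22, 1, 13, 32.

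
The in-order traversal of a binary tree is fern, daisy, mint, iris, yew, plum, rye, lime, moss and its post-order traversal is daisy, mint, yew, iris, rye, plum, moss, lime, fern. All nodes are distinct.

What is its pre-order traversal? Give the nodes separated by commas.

The last element of post-order is the root; it splits in-order into left and right subtrees.
Root fern: left subtree has 0 nodes { }, right has 8 {daisy, mint, iris, yew, plum, rye, lime, moss}.
  Root lime: left subtree has 6 nodes {daisy, mint, iris, yew, plum, rye}, right has 1 {moss}.
    Root plum: left subtree has 4 nodes {daisy, mint, iris, yew}, right has 1 {rye}.
      Root iris: left subtree has 2 nodes {daisy, mint}, right has 1 {yew}.
        Root mint: left subtree has 1 node {daisy}, right has 0 { }.

fern, lime, plum, iris, mint, daisy, yew, rye, moss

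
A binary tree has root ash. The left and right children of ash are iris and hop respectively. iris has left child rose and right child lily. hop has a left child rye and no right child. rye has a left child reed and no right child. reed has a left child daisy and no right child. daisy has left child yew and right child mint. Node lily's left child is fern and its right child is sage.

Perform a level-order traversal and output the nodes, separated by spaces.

ash iris hop rose lily rye fern sage reed daisy yew mint

Level-order visits nodes level by level from the root, left to right within each level.
Level 0: ash
Level 1: iris, hop
Level 2: rose, lily, rye
Level 3: fern, sage, reed
Level 4: daisy
Level 5: yew, mint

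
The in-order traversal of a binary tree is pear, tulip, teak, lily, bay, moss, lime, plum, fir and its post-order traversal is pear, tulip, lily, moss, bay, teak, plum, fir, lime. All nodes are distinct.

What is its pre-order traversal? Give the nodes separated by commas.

lime, teak, tulip, pear, bay, lily, moss, fir, plum

The last element of post-order is the root; it splits in-order into left and right subtrees.
Root lime: left subtree has 6 nodes {pear, tulip, teak, lily, bay, moss}, right has 2 {plum, fir}.
  Root teak: left subtree has 2 nodes {pear, tulip}, right has 3 {lily, bay, moss}.
    Root tulip: left subtree has 1 node {pear}, right has 0 { }.
    Root bay: left subtree has 1 node {lily}, right has 1 {moss}.
  Root fir: left subtree has 1 node {plum}, right has 0 { }.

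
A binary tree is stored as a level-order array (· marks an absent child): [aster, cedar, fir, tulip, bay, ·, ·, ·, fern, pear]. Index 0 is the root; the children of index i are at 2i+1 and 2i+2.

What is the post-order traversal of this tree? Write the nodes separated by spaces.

Post-order visits the left subtree, then the right subtree, then the node.
At aster: go left to cedar.
  At cedar: go left to tulip.
    At tulip: no left child.
    At tulip: go right to fern.
      fern is a leaf — visit fern.
    Visit tulip.
  At cedar: go right to bay.
    At bay: go left to pear.
      pear is a leaf — visit pear.
    At bay: no right child.
    Visit bay.
  Visit cedar.
At aster: go right to fir.
  fir is a leaf — visit fir.
Visit aster.

fern tulip pear bay cedar fir aster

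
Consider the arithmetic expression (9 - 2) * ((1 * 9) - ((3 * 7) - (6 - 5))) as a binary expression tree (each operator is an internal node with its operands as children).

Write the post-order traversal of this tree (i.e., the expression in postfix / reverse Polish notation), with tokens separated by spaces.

Post-order on an expression tree gives postfix notation: for each operator, emit left operand, right operand, then the operator.

9 2 - 1 9 * 3 7 * 6 5 - - - *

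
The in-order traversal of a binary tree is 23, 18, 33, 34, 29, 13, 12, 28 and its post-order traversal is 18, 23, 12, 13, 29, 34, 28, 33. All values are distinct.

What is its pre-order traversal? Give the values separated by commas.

33, 23, 18, 28, 34, 29, 13, 12

The last element of post-order is the root; it splits in-order into left and right subtrees.
Root 33: left subtree has 2 nodes {23, 18}, right has 5 {34, 29, 13, 12, 28}.
  Root 23: left subtree has 0 nodes { }, right has 1 {18}.
  Root 28: left subtree has 4 nodes {34, 29, 13, 12}, right has 0 { }.
    Root 34: left subtree has 0 nodes { }, right has 3 {29, 13, 12}.
      Root 29: left subtree has 0 nodes { }, right has 2 {13, 12}.
        Root 13: left subtree has 0 nodes { }, right has 1 {12}.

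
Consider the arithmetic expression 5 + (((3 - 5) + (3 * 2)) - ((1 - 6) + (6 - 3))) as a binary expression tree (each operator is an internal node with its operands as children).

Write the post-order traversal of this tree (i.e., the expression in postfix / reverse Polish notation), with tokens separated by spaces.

Post-order on an expression tree gives postfix notation: for each operator, emit left operand, right operand, then the operator.

5 3 5 - 3 2 * + 1 6 - 6 3 - + - +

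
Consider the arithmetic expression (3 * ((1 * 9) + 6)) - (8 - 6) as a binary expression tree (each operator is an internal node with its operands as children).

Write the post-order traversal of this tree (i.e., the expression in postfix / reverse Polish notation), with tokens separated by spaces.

3 1 9 * 6 + * 8 6 - -

Post-order on an expression tree gives postfix notation: for each operator, emit left operand, right operand, then the operator.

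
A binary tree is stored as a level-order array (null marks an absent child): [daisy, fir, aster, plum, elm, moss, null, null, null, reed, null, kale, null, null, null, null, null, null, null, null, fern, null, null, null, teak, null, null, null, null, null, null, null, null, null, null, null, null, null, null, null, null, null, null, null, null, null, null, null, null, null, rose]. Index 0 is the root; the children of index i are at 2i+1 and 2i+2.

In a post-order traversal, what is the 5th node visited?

fir

Post-order visits the left subtree, then the right subtree, then the node.
At daisy: go left to fir.
  At fir: go left to plum.
    plum is a leaf — visit plum.
  At fir: go right to elm.
    At elm: go left to reed.
      At reed: no left child.
      At reed: go right to fern.
        fern is a leaf — visit fern.
      Visit reed.
    At elm: no right child.
    Visit elm.
  Visit fir.
At daisy: go right to aster.
  At aster: go left to moss.
    At moss: go left to kale.
      At kale: no left child.
      At kale: go right to teak.
        At teak: no left child.
        At teak: go right to rose.
          rose is a leaf — visit rose.
        Visit teak.
      Visit kale.
    At moss: no right child.
    Visit moss.
  At aster: no right child.
  Visit aster.
Visit daisy.
Full post-order sequence: plum, fern, reed, elm, fir, rose, teak, kale, moss, aster, daisy.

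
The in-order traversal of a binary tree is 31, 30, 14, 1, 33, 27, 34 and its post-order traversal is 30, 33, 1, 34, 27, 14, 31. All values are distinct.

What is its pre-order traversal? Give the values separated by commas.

31, 14, 30, 27, 1, 33, 34

The last element of post-order is the root; it splits in-order into left and right subtrees.
Root 31: left subtree has 0 nodes { }, right has 6 {30, 14, 1, 33, 27, 34}.
  Root 14: left subtree has 1 node {30}, right has 4 {1, 33, 27, 34}.
    Root 27: left subtree has 2 nodes {1, 33}, right has 1 {34}.
      Root 1: left subtree has 0 nodes { }, right has 1 {33}.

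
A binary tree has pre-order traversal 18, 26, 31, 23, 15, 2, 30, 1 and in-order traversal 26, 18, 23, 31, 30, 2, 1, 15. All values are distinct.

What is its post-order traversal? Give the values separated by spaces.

The first element of pre-order is the root; it splits in-order into left and right subtrees.
Root 18: left subtree has 1 node {26}, right has 6 {23, 31, 30, 2, 1, 15}.
  Root 31: left subtree has 1 node {23}, right has 4 {30, 2, 1, 15}.
    Root 15: left subtree has 3 nodes {30, 2, 1}, right has 0 { }.
      Root 2: left subtree has 1 node {30}, right has 1 {1}.

26 23 30 1 2 15 31 18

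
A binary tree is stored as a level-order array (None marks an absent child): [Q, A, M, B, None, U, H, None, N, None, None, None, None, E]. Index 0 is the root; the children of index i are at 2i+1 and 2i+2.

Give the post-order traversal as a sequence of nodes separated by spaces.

Post-order visits the left subtree, then the right subtree, then the node.
At Q: go left to A.
  At A: go left to B.
    At B: no left child.
    At B: go right to N.
      N is a leaf — visit N.
    Visit B.
  At A: no right child.
  Visit A.
At Q: go right to M.
  At M: go left to U.
    U is a leaf — visit U.
  At M: go right to H.
    At H: go left to E.
      E is a leaf — visit E.
    At H: no right child.
    Visit H.
  Visit M.
Visit Q.

N B A U E H M Q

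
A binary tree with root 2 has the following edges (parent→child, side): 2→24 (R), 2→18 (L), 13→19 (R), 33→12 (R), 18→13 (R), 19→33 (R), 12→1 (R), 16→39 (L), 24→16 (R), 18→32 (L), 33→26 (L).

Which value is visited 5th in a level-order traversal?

Level-order visits nodes level by level from the root, left to right within each level.
Level 0: 2
Level 1: 18, 24
Level 2: 32, 13, 16
Level 3: 19, 39
Level 4: 33
Level 5: 26, 12
Level 6: 1
Full level-order sequence: 2, 18, 24, 32, 13, 16, 19, 39, 33, 26, 12, 1.

13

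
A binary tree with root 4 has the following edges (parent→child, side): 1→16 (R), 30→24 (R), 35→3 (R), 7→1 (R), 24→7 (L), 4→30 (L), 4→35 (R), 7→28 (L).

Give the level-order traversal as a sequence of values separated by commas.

Level-order visits nodes level by level from the root, left to right within each level.
Level 0: 4
Level 1: 30, 35
Level 2: 24, 3
Level 3: 7
Level 4: 28, 1
Level 5: 16

4, 30, 35, 24, 3, 7, 28, 1, 16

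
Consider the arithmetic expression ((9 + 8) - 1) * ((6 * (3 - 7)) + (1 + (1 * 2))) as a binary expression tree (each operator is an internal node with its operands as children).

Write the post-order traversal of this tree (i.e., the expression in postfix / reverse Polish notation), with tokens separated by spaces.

9 8 + 1 - 6 3 7 - * 1 1 2 * + + *

Post-order on an expression tree gives postfix notation: for each operator, emit left operand, right operand, then the operator.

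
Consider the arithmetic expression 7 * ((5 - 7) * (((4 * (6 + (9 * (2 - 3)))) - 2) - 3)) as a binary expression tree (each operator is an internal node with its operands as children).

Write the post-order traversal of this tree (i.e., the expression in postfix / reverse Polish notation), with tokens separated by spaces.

Post-order on an expression tree gives postfix notation: for each operator, emit left operand, right operand, then the operator.

7 5 7 - 4 6 9 2 3 - * + * 2 - 3 - * *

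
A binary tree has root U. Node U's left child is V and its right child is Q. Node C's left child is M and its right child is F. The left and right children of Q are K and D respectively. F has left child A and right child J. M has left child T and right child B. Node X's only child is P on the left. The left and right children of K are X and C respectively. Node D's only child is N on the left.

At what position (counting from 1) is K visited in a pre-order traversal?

4

Pre-order visits the node, then its left subtree, then its right subtree.
Visit U.
At U: go left to V.
  V is a leaf — visit V.
At U: go right to Q.
  Visit Q.
  At Q: go left to K.
    Visit K.
    At K: go left to X.
      Visit X.
      At X: go left to P.
        P is a leaf — visit P.
      At X: no right child.
    At K: go right to C.
      Visit C.
      At C: go left to M.
        Visit M.
        At M: go left to T.
          T is a leaf — visit T.
        At M: go right to B.
          B is a leaf — visit B.
      At C: go right to F.
        Visit F.
        At F: go left to A.
          A is a leaf — visit A.
        At F: go right to J.
          J is a leaf — visit J.
  At Q: go right to D.
    Visit D.
    At D: go left to N.
      N is a leaf — visit N.
    At D: no right child.
Full pre-order sequence: U, V, Q, K, X, P, C, M, T, B, F, A, J, D, N.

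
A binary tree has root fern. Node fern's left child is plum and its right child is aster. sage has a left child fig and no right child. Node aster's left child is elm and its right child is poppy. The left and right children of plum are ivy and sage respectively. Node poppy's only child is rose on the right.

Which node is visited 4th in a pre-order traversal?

sage

Pre-order visits the node, then its left subtree, then its right subtree.
Visit fern.
At fern: go left to plum.
  Visit plum.
  At plum: go left to ivy.
    ivy is a leaf — visit ivy.
  At plum: go right to sage.
    Visit sage.
    At sage: go left to fig.
      fig is a leaf — visit fig.
    At sage: no right child.
At fern: go right to aster.
  Visit aster.
  At aster: go left to elm.
    elm is a leaf — visit elm.
  At aster: go right to poppy.
    Visit poppy.
    At poppy: no left child.
    At poppy: go right to rose.
      rose is a leaf — visit rose.
Full pre-order sequence: fern, plum, ivy, sage, fig, aster, elm, poppy, rose.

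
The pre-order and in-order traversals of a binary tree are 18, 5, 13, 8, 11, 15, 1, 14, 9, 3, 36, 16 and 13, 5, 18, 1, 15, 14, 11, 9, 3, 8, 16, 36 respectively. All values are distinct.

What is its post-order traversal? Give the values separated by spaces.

The first element of pre-order is the root; it splits in-order into left and right subtrees.
Root 18: left subtree has 2 nodes {13, 5}, right has 9 {1, 15, 14, 11, 9, 3, 8, 16, 36}.
  Root 5: left subtree has 1 node {13}, right has 0 { }.
  Root 8: left subtree has 6 nodes {1, 15, 14, 11, 9, 3}, right has 2 {16, 36}.
    Root 11: left subtree has 3 nodes {1, 15, 14}, right has 2 {9, 3}.
      Root 15: left subtree has 1 node {1}, right has 1 {14}.
      Root 9: left subtree has 0 nodes { }, right has 1 {3}.
    Root 36: left subtree has 1 node {16}, right has 0 { }.

13 5 1 14 15 3 9 11 16 36 8 18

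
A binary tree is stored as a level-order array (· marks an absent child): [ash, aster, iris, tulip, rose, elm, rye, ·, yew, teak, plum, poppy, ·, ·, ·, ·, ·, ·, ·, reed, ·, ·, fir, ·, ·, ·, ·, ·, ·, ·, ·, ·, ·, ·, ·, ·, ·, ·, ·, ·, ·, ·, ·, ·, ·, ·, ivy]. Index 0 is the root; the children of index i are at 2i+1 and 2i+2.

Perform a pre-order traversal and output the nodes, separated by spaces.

ash aster tulip yew rose teak reed plum fir ivy iris elm poppy rye

Pre-order visits the node, then its left subtree, then its right subtree.
Visit ash.
At ash: go left to aster.
  Visit aster.
  At aster: go left to tulip.
    Visit tulip.
    At tulip: no left child.
    At tulip: go right to yew.
      yew is a leaf — visit yew.
  At aster: go right to rose.
    Visit rose.
    At rose: go left to teak.
      Visit teak.
      At teak: go left to reed.
        reed is a leaf — visit reed.
      At teak: no right child.
    At rose: go right to plum.
      Visit plum.
      At plum: no left child.
      At plum: go right to fir.
        Visit fir.
        At fir: no left child.
        At fir: go right to ivy.
          ivy is a leaf — visit ivy.
At ash: go right to iris.
  Visit iris.
  At iris: go left to elm.
    Visit elm.
    At elm: go left to poppy.
      poppy is a leaf — visit poppy.
    At elm: no right child.
  At iris: go right to rye.
    rye is a leaf — visit rye.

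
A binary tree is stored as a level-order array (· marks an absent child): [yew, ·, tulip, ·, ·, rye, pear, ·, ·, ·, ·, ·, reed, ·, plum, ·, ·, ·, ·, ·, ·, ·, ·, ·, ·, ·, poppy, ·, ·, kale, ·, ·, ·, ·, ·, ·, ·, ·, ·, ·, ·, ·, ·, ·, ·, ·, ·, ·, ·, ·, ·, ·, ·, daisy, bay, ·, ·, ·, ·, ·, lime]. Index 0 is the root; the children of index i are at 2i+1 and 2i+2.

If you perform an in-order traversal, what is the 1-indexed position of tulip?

In-order visits the left subtree, then the node, then the right subtree.
At yew: no left child.
Visit yew.
At yew: go right to tulip.
  At tulip: go left to rye.
    At rye: no left child.
    Visit rye.
    At rye: go right to reed.
      At reed: no left child.
      Visit reed.
      At reed: go right to poppy.
        At poppy: go left to daisy.
          daisy is a leaf — visit daisy.
        Visit poppy.
        At poppy: go right to bay.
          bay is a leaf — visit bay.
  Visit tulip.
  At tulip: go right to pear.
    At pear: no left child.
    Visit pear.
    At pear: go right to plum.
      At plum: go left to kale.
        At kale: no left child.
        Visit kale.
        At kale: go right to lime.
          lime is a leaf — visit lime.
      Visit plum.
      At plum: no right child.
Full in-order sequence: yew, rye, reed, daisy, poppy, bay, tulip, pear, kale, lime, plum.

7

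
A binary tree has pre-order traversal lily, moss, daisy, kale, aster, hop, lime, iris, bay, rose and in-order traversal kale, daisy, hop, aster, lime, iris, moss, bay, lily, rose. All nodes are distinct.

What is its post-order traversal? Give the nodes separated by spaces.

kale hop iris lime aster daisy bay moss rose lily

The first element of pre-order is the root; it splits in-order into left and right subtrees.
Root lily: left subtree has 8 nodes {kale, daisy, hop, aster, lime, iris, moss, bay}, right has 1 {rose}.
  Root moss: left subtree has 6 nodes {kale, daisy, hop, aster, lime, iris}, right has 1 {bay}.
    Root daisy: left subtree has 1 node {kale}, right has 4 {hop, aster, lime, iris}.
      Root aster: left subtree has 1 node {hop}, right has 2 {lime, iris}.
        Root lime: left subtree has 0 nodes { }, right has 1 {iris}.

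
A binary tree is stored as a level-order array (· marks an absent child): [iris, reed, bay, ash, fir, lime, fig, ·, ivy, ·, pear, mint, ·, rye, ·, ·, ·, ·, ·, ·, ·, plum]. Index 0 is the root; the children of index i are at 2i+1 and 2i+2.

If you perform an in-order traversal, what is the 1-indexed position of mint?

In-order visits the left subtree, then the node, then the right subtree.
At iris: go left to reed.
  At reed: go left to ash.
    At ash: no left child.
    Visit ash.
    At ash: go right to ivy.
      ivy is a leaf — visit ivy.
  Visit reed.
  At reed: go right to fir.
    At fir: no left child.
    Visit fir.
    At fir: go right to pear.
      At pear: go left to plum.
        plum is a leaf — visit plum.
      Visit pear.
      At pear: no right child.
Visit iris.
At iris: go right to bay.
  At bay: go left to lime.
    At lime: go left to mint.
      mint is a leaf — visit mint.
    Visit lime.
    At lime: no right child.
  Visit bay.
  At bay: go right to fig.
    At fig: go left to rye.
      rye is a leaf — visit rye.
    Visit fig.
    At fig: no right child.
Full in-order sequence: ash, ivy, reed, fir, plum, pear, iris, mint, lime, bay, rye, fig.

8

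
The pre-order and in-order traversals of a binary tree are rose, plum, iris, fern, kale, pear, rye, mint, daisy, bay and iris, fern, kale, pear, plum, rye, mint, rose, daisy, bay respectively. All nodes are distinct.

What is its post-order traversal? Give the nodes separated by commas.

The first element of pre-order is the root; it splits in-order into left and right subtrees.
Root rose: left subtree has 7 nodes {iris, fern, kale, pear, plum, rye, mint}, right has 2 {daisy, bay}.
  Root plum: left subtree has 4 nodes {iris, fern, kale, pear}, right has 2 {rye, mint}.
    Root iris: left subtree has 0 nodes { }, right has 3 {fern, kale, pear}.
      Root fern: left subtree has 0 nodes { }, right has 2 {kale, pear}.
        Root kale: left subtree has 0 nodes { }, right has 1 {pear}.
    Root rye: left subtree has 0 nodes { }, right has 1 {mint}.
  Root daisy: left subtree has 0 nodes { }, right has 1 {bay}.

pear, kale, fern, iris, mint, rye, plum, bay, daisy, rose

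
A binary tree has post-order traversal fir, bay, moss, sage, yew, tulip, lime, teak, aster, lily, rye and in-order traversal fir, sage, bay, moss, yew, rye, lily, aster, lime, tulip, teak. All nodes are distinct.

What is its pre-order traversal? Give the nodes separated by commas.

rye, yew, sage, fir, moss, bay, lily, aster, teak, lime, tulip

The last element of post-order is the root; it splits in-order into left and right subtrees.
Root rye: left subtree has 5 nodes {fir, sage, bay, moss, yew}, right has 5 {lily, aster, lime, tulip, teak}.
  Root yew: left subtree has 4 nodes {fir, sage, bay, moss}, right has 0 { }.
    Root sage: left subtree has 1 node {fir}, right has 2 {bay, moss}.
      Root moss: left subtree has 1 node {bay}, right has 0 { }.
  Root lily: left subtree has 0 nodes { }, right has 4 {aster, lime, tulip, teak}.
    Root aster: left subtree has 0 nodes { }, right has 3 {lime, tulip, teak}.
      Root teak: left subtree has 2 nodes {lime, tulip}, right has 0 { }.
        Root lime: left subtree has 0 nodes { }, right has 1 {tulip}.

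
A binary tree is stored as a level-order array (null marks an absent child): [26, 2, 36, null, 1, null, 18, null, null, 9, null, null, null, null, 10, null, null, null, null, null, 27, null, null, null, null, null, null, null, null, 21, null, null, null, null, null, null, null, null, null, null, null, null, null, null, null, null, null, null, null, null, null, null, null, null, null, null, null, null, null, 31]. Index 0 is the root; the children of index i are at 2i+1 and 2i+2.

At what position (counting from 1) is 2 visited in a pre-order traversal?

Pre-order visits the node, then its left subtree, then its right subtree.
Visit 26.
At 26: go left to 2.
  Visit 2.
  At 2: no left child.
  At 2: go right to 1.
    Visit 1.
    At 1: go left to 9.
      Visit 9.
      At 9: no left child.
      At 9: go right to 27.
        27 is a leaf — visit 27.
    At 1: no right child.
At 26: go right to 36.
  Visit 36.
  At 36: no left child.
  At 36: go right to 18.
    Visit 18.
    At 18: no left child.
    At 18: go right to 10.
      Visit 10.
      At 10: go left to 21.
        Visit 21.
        At 21: go left to 31.
          31 is a leaf — visit 31.
        At 21: no right child.
      At 10: no right child.
Full pre-order sequence: 26, 2, 1, 9, 27, 36, 18, 10, 21, 31.

2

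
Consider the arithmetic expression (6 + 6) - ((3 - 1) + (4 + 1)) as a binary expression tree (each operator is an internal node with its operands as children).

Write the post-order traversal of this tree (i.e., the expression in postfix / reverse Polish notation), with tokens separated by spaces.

Post-order on an expression tree gives postfix notation: for each operator, emit left operand, right operand, then the operator.

6 6 + 3 1 - 4 1 + + -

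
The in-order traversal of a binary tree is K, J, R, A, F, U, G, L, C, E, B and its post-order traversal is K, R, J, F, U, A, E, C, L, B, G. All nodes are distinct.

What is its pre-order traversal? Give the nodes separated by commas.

G, A, J, K, R, U, F, B, L, C, E

The last element of post-order is the root; it splits in-order into left and right subtrees.
Root G: left subtree has 6 nodes {K, J, R, A, F, U}, right has 4 {L, C, E, B}.
  Root A: left subtree has 3 nodes {K, J, R}, right has 2 {F, U}.
    Root J: left subtree has 1 node {K}, right has 1 {R}.
    Root U: left subtree has 1 node {F}, right has 0 { }.
  Root B: left subtree has 3 nodes {L, C, E}, right has 0 { }.
    Root L: left subtree has 0 nodes { }, right has 2 {C, E}.
      Root C: left subtree has 0 nodes { }, right has 1 {E}.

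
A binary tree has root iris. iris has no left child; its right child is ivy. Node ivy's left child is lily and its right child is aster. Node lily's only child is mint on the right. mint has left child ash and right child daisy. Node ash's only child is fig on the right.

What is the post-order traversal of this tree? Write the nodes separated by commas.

fig, ash, daisy, mint, lily, aster, ivy, iris

Post-order visits the left subtree, then the right subtree, then the node.
At iris: no left child.
At iris: go right to ivy.
  At ivy: go left to lily.
    At lily: no left child.
    At lily: go right to mint.
      At mint: go left to ash.
        At ash: no left child.
        At ash: go right to fig.
          fig is a leaf — visit fig.
        Visit ash.
      At mint: go right to daisy.
        daisy is a leaf — visit daisy.
      Visit mint.
    Visit lily.
  At ivy: go right to aster.
    aster is a leaf — visit aster.
  Visit ivy.
Visit iris.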